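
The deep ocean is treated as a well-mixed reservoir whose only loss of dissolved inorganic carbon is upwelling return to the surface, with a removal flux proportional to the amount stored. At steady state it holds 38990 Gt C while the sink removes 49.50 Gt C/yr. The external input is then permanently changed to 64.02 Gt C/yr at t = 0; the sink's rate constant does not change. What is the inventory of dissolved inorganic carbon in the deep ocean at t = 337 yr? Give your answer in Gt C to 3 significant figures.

Residence time τ = M₀/F₀ = 787.7 yr. The eventual steady state is M_∞ = M₀·(F₁/F₀) = 38990 × 64.02/49.50 = 50427 Gt C.
The anomaly ΔM(t) = M(t) − M_∞ decays as ΔM₀·e^(−t/τ) with ΔM₀ = 38990 − 50427 = −11440 Gt C.
At t = 337 yr, e^(−t/τ) = e^(−0.4278) = 0.6519, so ΔM = −7456 Gt C and M = 50427 − 7456 = 42971 Gt C.

43000 Gt C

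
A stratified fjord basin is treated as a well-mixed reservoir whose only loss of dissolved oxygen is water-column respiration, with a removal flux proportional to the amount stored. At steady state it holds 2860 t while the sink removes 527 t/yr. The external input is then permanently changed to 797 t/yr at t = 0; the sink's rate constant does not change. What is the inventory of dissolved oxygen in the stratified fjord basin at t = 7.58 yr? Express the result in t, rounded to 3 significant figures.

τ = M₀/F₀ = 2860/527 = 5.427 yr; rate constant k = 1/τ.
New steady state M_∞ = F₁/k = F₁·τ = 797 × 5.427 = 4325.3 t.
M(t) = M_∞ + (M₀ − M_∞)·e^(−t/τ); t/τ = 7.58/5.427 = 1.397, so e^(−t/τ) = 0.2474.
M(t) = 4325.3 − 1465 × 0.2474 = 3962.8 t.

3960 t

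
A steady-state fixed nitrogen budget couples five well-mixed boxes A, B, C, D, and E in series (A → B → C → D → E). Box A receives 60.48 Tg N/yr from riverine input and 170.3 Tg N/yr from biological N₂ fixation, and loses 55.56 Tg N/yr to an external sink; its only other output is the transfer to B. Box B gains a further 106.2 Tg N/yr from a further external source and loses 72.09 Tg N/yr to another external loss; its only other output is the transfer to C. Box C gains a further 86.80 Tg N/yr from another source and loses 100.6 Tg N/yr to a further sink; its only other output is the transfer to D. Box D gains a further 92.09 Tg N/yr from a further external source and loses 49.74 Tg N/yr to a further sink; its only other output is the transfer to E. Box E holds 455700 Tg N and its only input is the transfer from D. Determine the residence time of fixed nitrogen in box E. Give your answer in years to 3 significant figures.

1920 yr

Box A: F(A→B) = (60.48 + 170.3) − 55.56 = 175.22 Tg N/yr.
Box B: F(B→C) = (175.22 + 106.2) − 72.09 = 209.33 Tg N/yr.
Box C: F(C→D) = (209.33 + 86.80) − 100.6 = 195.53 Tg N/yr.
Box D: F(D→E) = (195.53 + 92.09) − 49.74 = 237.88 Tg N/yr.
Box E throughput = its input = 237.88 Tg N/yr; τ = 455700 / 237.88 = 1916 yr.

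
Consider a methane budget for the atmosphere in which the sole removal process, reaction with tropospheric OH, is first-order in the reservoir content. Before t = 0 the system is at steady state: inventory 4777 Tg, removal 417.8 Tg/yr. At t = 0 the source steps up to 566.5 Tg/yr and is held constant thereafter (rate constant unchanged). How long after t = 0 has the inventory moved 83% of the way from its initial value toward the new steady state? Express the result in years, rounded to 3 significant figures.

τ = M₀/F₀ = 4777/417.8 = 11.43 yr.
The remaining gap fraction is e^(−t/τ); 83% covered ⇒ e^(−t/τ) = 0.170.
t = −τ ln(0.170) = 11.43 × 1.772 = 20.26 yr.

20.3 yr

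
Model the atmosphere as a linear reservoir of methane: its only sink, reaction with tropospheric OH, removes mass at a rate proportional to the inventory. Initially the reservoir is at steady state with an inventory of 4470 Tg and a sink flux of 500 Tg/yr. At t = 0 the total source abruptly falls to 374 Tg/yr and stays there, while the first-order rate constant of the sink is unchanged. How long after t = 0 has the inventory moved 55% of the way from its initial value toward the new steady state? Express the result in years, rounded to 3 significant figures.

7.14 yr

τ = M₀/F₀ = 4470/500 = 8.940 yr.
The remaining gap fraction is e^(−t/τ); 55% covered ⇒ e^(−t/τ) = 0.450.
t = −τ ln(0.450) = 8.940 × 0.7985 = 7.139 yr.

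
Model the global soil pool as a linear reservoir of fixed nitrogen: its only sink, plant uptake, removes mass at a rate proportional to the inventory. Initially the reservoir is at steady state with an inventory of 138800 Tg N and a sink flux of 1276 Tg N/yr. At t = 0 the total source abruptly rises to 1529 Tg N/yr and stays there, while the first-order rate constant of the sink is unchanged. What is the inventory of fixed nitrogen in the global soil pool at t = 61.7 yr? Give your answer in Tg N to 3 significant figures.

151000 Tg N

τ = M₀/F₀ = 138800/1276 = 108.8 yr; rate constant k = 1/τ.
New steady state M_∞ = F₁/k = F₁·τ = 1529 × 108.8 = 166320 Tg N.
M(t) = M_∞ + (M₀ − M_∞)·e^(−t/τ); t/τ = 61.7/108.8 = 0.5672, so e^(−t/τ) = 0.5671.
M(t) = 166320 − 27520 × 0.5671 = 150710 Tg N.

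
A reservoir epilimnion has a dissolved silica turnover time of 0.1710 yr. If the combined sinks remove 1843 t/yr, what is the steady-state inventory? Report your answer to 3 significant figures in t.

τ = M/F ⇒ M = τ × F = 0.1710 × 1843 = 315.2 t.

315 t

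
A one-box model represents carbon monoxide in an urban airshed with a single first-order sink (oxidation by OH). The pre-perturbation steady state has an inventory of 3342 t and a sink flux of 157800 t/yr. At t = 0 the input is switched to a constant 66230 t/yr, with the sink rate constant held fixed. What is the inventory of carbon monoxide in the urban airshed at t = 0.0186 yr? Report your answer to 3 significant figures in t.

Residence time τ = M₀/F₀ = 0.02118 yr. The eventual steady state is M_∞ = M₀·(F₁/F₀) = 3342 × 66230/157800 = 1402.7 t.
The anomaly ΔM(t) = M(t) − M_∞ decays as ΔM₀·e^(−t/τ) with ΔM₀ = 3342 − 1402.7 = 1939 t.
At t = 0.0186 yr, e^(−t/τ) = e^(−0.8782) = 0.4155, so ΔM = 805.8 t and M = 1402.7 + 805.8 = 2208.5 t.

2210 t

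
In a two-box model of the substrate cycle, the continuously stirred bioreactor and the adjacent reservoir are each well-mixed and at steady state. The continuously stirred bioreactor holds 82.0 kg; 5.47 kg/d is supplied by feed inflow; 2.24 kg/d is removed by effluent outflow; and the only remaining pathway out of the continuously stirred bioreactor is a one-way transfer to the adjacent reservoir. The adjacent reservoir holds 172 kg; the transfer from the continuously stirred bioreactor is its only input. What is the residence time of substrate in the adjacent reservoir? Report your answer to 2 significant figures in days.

53 d

Balance the continuously stirred bioreactor: ΣF_in = 5.4700 kg/d.
Transfer to the adjacent reservoir = ΣF_in − (2.24) = 3.2300 kg/d.
At steady state the output of the adjacent reservoir equals its input, 3.2300 kg/d.
τ = M / F = 172 / 3.2300 = 53.25 d.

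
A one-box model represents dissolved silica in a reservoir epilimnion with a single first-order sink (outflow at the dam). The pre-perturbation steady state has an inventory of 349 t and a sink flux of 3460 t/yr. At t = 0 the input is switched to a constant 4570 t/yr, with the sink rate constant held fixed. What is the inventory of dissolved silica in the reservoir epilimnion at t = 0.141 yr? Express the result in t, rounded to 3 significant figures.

433 t

Residence time τ = M₀/F₀ = 0.1009 yr. The eventual steady state is M_∞ = M₀·(F₁/F₀) = 349 × 4570/3460 = 460.96 t.
The anomaly ΔM(t) = M(t) − M_∞ decays as ΔM₀·e^(−t/τ) with ΔM₀ = 349 − 460.96 = −112.0 t.
At t = 0.141 yr, e^(−t/τ) = e^(−1.398) = 0.2471, so ΔM = −27.67 t and M = 460.96 − 27.67 = 433.29 t.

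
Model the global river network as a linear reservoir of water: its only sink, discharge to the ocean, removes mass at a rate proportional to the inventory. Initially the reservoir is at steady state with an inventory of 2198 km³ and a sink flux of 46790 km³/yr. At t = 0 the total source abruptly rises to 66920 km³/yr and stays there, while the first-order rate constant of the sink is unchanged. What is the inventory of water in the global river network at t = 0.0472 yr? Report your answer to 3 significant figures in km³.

Residence time τ = M₀/F₀ = 0.04698 yr. The eventual steady state is M_∞ = M₀·(F₁/F₀) = 2198 × 66920/46790 = 3143.6 km³.
The anomaly ΔM(t) = M(t) − M_∞ decays as ΔM₀·e^(−t/τ) with ΔM₀ = 2198 − 3143.6 = −945.6 km³.
At t = 0.0472 yr, e^(−t/τ) = e^(−1.005) = 0.3661, so ΔM = −346.2 km³ and M = 3143.6 − 346.2 = 2797.4 km³.

2800 km³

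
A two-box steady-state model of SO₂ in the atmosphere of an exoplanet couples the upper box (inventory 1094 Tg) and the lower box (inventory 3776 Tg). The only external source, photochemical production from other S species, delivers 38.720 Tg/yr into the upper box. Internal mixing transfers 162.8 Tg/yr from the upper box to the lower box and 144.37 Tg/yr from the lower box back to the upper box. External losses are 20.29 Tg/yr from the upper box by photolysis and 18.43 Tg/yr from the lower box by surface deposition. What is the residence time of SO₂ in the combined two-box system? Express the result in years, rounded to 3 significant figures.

126 yr

Residence time in the combined system uses the total inventory and the total *external* removal — internal exchanges between the two boxes cancel.
M_total = 1094 + 3776 = 4870.0 Tg.
ΣF_external_out = 20.29 + 18.43 = 38.720 Tg/yr.
τ = M_total / ΣF_ext = 4870.0 / 38.720 = 125.8 yr.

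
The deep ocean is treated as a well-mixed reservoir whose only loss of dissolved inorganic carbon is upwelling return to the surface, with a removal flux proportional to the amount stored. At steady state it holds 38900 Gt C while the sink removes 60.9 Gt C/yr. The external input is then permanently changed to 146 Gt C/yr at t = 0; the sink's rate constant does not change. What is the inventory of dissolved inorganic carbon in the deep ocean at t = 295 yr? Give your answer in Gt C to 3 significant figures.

The sink rate constant is k = F₀/M₀ = 60.9/38900 = 0.001566 yr⁻¹.
Solving dM/dt = F₁ − kM with M(0) = M₀ gives M(t) = F₁/k + (M₀ − F₁/k)·e^(−kt).
F₁/k = 146/0.001566 = 93258 Gt C; kt = 0.001566 × 295 = 0.4618, e^(−kt) = 0.6301.
M(295) = 93258 + (38900 − 93258) × 0.6301 = 93258 − 34250 = 59006 Gt C.

59000 Gt C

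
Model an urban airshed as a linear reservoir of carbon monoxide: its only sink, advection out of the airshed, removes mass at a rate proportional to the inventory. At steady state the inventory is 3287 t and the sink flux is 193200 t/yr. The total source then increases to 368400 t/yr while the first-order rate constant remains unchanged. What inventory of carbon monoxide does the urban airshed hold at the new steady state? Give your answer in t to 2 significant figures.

Rate constant k = F/M = 193200 / 3287 = 58.78 yr⁻¹.
At the new steady state, source = k·M_new ⇒ M_new = 368400 / 58.78 = 6268 t.
(Equivalently M_new = M × F_new/F_old = 3287 × 368400/193200.)

6300 t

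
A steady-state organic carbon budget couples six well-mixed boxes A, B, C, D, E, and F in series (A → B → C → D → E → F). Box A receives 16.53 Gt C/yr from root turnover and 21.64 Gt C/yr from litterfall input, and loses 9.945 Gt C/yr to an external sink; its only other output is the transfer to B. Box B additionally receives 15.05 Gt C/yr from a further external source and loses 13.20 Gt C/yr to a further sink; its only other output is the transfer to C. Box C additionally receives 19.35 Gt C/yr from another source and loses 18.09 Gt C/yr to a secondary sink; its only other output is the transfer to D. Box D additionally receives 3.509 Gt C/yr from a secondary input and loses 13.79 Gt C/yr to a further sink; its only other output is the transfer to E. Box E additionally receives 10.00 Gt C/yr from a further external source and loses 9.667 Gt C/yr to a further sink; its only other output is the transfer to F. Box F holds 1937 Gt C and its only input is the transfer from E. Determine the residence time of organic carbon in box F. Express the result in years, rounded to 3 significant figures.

Box A: F(A→B) = (16.53 + 21.64) − 9.945 = 28.225 Gt C/yr.
Box B: F(B→C) = (28.225 + 15.05) − 13.20 = 30.075 Gt C/yr.
Box C: F(C→D) = (30.075 + 19.35) − 18.09 = 31.335 Gt C/yr.
Box D: F(D→E) = (31.335 + 3.509) − 13.79 = 21.054 Gt C/yr.
Box E: F(E→F) = (21.054 + 10.00) − 9.667 = 21.387 Gt C/yr.
Box F throughput = its input = 21.387 Gt C/yr; τ = 1937 / 21.387 = 90.57 yr.

90.6 yr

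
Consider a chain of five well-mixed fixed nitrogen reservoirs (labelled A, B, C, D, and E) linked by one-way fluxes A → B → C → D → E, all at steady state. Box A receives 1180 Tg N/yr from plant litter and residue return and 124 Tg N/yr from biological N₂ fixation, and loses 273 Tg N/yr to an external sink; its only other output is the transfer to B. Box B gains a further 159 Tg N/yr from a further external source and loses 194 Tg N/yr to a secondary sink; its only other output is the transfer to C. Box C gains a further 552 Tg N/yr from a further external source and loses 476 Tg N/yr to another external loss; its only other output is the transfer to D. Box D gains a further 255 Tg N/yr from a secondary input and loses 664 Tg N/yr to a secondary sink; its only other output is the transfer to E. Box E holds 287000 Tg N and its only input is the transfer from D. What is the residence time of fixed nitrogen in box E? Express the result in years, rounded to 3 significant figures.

Box A: F(A→B) = (1180 + 124) − 273 = 1031.0 Tg N/yr.
Box B: F(B→C) = (1031.0 + 159) − 194 = 996.00 Tg N/yr.
Box C: F(C→D) = (996.00 + 552) − 476 = 1072.0 Tg N/yr.
Box D: F(D→E) = (1072.0 + 255) − 664 = 663.00 Tg N/yr.
Box E throughput = its input = 663.00 Tg N/yr; τ = 287000 / 663.00 = 432.9 yr.

433 yr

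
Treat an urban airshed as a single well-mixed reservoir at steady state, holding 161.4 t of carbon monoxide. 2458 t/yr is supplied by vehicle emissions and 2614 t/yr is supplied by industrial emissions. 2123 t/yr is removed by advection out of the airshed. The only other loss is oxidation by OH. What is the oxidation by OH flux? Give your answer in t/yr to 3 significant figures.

2950 t/yr

At steady state ΣF_in = ΣF_out.
ΣF_in = 2458 + 2614 = 5072.0 t/yr.
Oxidation by OH flux = ΣF_in − (2123) = 5072.0 − 2123 = 2949 t/yr.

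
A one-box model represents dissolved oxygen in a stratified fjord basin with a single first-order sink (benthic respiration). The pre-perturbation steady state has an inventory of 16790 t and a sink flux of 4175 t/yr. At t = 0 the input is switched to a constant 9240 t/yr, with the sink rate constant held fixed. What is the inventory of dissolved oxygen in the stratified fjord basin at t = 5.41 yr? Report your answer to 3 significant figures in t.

31900 t

The sink rate constant is k = F₀/M₀ = 4175/16790 = 0.2487 yr⁻¹.
Solving dM/dt = F₁ − kM with M(0) = M₀ gives M(t) = F₁/k + (M₀ − F₁/k)·e^(−kt).
F₁/k = 9240/0.2487 = 37159 t; kt = 0.2487 × 5.41 = 1.345, e^(−kt) = 0.2605.
M(5.41) = 37159 + (16790 − 37159) × 0.2605 = 37159 − 5306 = 31854 t.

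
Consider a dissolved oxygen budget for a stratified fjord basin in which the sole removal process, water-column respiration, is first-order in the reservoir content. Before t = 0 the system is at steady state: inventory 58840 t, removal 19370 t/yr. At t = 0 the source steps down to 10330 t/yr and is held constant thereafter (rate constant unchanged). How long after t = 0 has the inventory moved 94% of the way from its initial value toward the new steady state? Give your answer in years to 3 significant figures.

8.55 yr

τ = M₀/F₀ = 58840/19370 = 3.038 yr.
The remaining gap fraction is e^(−t/τ); 94% covered ⇒ e^(−t/τ) = 0.0600.
t = −τ ln(0.0600) = 3.038 × 2.813 = 8.546 yr.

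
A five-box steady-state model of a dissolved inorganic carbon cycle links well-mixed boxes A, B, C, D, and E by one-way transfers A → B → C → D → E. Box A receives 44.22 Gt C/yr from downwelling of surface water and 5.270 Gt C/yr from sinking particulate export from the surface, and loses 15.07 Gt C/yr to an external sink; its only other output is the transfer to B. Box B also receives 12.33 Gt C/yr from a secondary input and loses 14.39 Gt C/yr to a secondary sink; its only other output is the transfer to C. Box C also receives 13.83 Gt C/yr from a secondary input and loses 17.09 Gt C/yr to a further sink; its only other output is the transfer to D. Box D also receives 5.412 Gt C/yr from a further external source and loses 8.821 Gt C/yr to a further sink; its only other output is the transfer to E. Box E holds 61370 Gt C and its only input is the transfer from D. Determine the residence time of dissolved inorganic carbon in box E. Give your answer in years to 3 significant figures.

Box A: F(A→B) = (44.22 + 5.270) − 15.07 = 34.420 Gt C/yr.
Box B: F(B→C) = (34.420 + 12.33) − 14.39 = 32.360 Gt C/yr.
Box C: F(C→D) = (32.360 + 13.83) − 17.09 = 29.100 Gt C/yr.
Box D: F(D→E) = (29.100 + 5.412) − 8.821 = 25.691 Gt C/yr.
Box E throughput = its input = 25.691 Gt C/yr; τ = 61370 / 25.691 = 2389 yr.

2390 yr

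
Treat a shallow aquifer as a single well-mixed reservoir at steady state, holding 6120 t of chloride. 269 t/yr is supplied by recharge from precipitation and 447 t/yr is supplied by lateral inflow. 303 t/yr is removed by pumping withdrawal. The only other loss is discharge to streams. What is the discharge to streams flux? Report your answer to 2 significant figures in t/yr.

410 t/yr

At steady state ΣF_in = ΣF_out.
ΣF_in = 269 + 447 = 716.00 t/yr.
Discharge to streams flux = ΣF_in − (303) = 716.00 − 303.0 = 413.0 t/yr.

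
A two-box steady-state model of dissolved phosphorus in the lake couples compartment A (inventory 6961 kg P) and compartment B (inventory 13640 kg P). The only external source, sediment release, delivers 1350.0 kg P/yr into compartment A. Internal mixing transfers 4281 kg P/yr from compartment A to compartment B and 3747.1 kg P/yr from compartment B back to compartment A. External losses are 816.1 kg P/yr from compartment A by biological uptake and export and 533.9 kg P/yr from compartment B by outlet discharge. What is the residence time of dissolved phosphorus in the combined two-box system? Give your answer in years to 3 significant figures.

15.3 yr

Residence time in the combined system uses the total inventory and the total *external* removal — internal exchanges between the two boxes cancel.
M_total = 6961 + 13640 = 20601 kg P.
ΣF_external_out = 816.1 + 533.9 = 1350.0 kg P/yr.
τ = M_total / ΣF_ext = 20601 / 1350.0 = 15.26 yr.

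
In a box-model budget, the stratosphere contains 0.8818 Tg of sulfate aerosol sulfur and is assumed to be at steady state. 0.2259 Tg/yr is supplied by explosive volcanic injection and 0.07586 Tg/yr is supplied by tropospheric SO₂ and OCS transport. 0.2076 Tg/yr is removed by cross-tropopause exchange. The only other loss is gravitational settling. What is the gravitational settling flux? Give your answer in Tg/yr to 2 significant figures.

0.094 Tg/yr

At steady state ΣF_in = ΣF_out.
ΣF_in = 0.2259 + 0.07586 = 0.30176 Tg/yr.
Gravitational settling flux = ΣF_in − (0.2076) = 0.30176 − 0.2076 = 0.09416 Tg/yr.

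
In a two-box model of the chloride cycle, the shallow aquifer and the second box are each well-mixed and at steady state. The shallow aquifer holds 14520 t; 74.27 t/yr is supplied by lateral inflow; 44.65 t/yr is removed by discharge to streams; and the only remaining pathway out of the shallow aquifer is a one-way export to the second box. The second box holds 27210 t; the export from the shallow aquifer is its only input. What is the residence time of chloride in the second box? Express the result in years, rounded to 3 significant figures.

Balance the shallow aquifer: ΣF_in = 74.270 t/yr.
Export to the second box = ΣF_in − (44.65) = 29.620 t/yr.
At steady state the output of the second box equals its input, 29.620 t/yr.
τ = M / F = 27210 / 29.620 = 918.6 yr.

919 yr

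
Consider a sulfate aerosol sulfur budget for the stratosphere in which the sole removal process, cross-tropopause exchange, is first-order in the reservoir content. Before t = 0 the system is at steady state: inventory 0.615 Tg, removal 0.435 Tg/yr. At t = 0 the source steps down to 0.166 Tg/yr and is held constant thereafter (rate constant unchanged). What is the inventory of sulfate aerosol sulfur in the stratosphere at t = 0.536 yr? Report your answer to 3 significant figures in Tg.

Residence time τ = M₀/F₀ = 1.414 yr. The eventual steady state is M_∞ = M₀·(F₁/F₀) = 0.615 × 0.166/0.435 = 0.23469 Tg.
The anomaly ΔM(t) = M(t) − M_∞ decays as ΔM₀·e^(−t/τ) with ΔM₀ = 0.615 − 0.23469 = 0.3803 Tg.
At t = 0.536 yr, e^(−t/τ) = e^(−0.3791) = 0.6845, so ΔM = 0.2603 Tg and M = 0.23469 + 0.2603 = 0.49500 Tg.

0.495 Tg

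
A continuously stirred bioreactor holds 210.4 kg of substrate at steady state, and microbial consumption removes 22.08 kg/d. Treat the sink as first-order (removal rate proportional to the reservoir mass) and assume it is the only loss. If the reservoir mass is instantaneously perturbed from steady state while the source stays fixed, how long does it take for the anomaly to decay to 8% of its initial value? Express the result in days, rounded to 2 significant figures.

24 d

For a linear reservoir the anomaly decays as exp(−t/τ) with τ = M/F = 210.4/22.08 = 9.529 d.
exp(−t/τ) = 0.08 ⇒ t = −τ ln(0.08) = 9.529 × 2.526 = 24.07 d.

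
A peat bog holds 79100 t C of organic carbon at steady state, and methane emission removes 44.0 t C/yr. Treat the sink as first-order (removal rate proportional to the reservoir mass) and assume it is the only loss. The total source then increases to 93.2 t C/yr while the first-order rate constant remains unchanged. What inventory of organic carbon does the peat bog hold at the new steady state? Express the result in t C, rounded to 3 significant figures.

168000 t C

Rate constant k = F/M = 44.0 / 79100 = 0.0005563 yr⁻¹.
At the new steady state, source = k·M_new ⇒ M_new = 93.2 / 0.0005563 = 167500 t C.
(Equivalently M_new = M × F_new/F_old = 79100 × 93.2/44.0.)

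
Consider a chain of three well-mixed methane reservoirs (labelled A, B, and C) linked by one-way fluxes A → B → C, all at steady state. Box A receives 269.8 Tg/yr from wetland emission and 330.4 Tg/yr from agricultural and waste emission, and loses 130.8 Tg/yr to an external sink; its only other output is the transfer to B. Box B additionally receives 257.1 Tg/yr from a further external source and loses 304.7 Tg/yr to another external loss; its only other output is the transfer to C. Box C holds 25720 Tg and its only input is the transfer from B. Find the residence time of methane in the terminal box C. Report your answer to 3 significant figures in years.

61.0 yr

Box A: F(A→B) = (269.8 + 330.4) − 130.8 = 469.40 Tg/yr.
Box B: F(B→C) = (469.40 + 257.1) − 304.7 = 421.80 Tg/yr.
Box C throughput = its input = 421.80 Tg/yr; τ = 25720 / 421.80 = 60.98 yr.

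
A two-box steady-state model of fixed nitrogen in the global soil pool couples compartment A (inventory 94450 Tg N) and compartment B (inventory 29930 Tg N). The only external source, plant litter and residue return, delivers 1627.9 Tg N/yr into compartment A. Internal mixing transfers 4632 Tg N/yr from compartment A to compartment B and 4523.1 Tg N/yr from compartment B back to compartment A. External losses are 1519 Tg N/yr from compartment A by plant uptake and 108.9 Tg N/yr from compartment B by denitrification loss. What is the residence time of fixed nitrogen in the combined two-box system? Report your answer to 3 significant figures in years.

76.4 yr

For the system as a whole, the A↔B exchange is internal and contributes nothing to the throughput; only the external sinks remove mass.
M_total = 94450 + 29930 = 124380 Tg N.
ΣF_external_out = 1519 + 108.9 = 1627.9 Tg N/yr.
τ = M_total / ΣF_ext = 124380 / 1627.9 = 76.41 yr.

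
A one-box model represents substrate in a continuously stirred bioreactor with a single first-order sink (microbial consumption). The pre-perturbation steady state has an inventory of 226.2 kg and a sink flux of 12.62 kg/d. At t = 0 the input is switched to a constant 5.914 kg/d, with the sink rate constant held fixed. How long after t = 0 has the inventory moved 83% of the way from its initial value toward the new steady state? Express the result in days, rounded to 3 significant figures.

31.8 d

τ = M₀/F₀ = 226.2/12.62 = 17.92 d.
The remaining gap fraction is e^(−t/τ); 83% covered ⇒ e^(−t/τ) = 0.170.
t = −τ ln(0.170) = 17.92 × 1.772 = 31.76 d.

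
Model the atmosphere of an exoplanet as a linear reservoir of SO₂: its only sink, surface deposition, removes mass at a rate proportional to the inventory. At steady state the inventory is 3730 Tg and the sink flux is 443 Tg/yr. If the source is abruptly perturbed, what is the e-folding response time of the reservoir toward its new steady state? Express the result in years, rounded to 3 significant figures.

8.42 yr

For a linear reservoir the response time equals the residence time τ = M/F.
τ = 3730 / 443 = 8.420 yr.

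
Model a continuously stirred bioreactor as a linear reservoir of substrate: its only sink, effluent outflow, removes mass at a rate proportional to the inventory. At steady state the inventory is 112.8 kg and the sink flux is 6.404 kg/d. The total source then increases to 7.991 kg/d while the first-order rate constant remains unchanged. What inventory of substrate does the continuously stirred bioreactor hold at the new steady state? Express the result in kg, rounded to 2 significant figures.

Rate constant k = F/M = 6.404 / 112.8 = 0.05677 d⁻¹.
At the new steady state, source = k·M_new ⇒ M_new = 7.991 / 0.05677 = 140.8 kg.
(Equivalently M_new = M × F_new/F_old = 112.8 × 7.991/6.404.)

140 kg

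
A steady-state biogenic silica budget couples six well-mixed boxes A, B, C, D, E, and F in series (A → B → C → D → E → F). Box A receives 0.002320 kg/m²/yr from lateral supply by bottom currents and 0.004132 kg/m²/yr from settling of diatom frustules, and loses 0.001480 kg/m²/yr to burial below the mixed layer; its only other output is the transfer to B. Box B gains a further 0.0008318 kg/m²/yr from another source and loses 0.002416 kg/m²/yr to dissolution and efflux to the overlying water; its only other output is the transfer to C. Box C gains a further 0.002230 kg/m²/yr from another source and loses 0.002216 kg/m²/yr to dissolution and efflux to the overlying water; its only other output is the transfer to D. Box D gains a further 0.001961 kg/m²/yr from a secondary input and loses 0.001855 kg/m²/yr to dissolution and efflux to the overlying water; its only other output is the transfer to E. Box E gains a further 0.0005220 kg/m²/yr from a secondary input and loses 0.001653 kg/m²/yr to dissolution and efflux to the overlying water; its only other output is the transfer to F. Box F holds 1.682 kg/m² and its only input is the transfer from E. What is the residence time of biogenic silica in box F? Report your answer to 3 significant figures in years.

708 yr

Box A: F(A→B) = (0.002320 + 0.004132) − 0.001480 = 0.0049720 kg/m²/yr.
Box B: F(B→C) = (0.0049720 + 0.0008318) − 0.002416 = 0.0033878 kg/m²/yr.
Box C: F(C→D) = (0.0033878 + 0.002230) − 0.002216 = 0.0034018 kg/m²/yr.
Box D: F(D→E) = (0.0034018 + 0.001961) − 0.001855 = 0.0035078 kg/m²/yr.
Box E: F(E→F) = (0.0035078 + 0.0005220) − 0.001653 = 0.0023768 kg/m²/yr.
Box F throughput = its input = 0.0023768 kg/m²/yr; τ = 1.682 / 0.0023768 = 707.7 yr.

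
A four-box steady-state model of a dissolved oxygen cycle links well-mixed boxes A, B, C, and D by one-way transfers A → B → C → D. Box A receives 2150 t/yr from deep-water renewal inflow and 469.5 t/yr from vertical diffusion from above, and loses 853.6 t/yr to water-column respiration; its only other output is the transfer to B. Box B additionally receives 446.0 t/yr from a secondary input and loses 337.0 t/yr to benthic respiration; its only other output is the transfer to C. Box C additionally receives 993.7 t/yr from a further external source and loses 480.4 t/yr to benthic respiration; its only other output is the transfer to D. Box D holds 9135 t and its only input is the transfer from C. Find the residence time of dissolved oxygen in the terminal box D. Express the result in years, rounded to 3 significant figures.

Box A: F(A→B) = (2150 + 469.5) − 853.6 = 1765.9 t/yr.
Box B: F(B→C) = (1765.9 + 446.0) − 337.0 = 1874.9 t/yr.
Box C: F(C→D) = (1874.9 + 993.7) − 480.4 = 2388.2 t/yr.
Box D throughput = its input = 2388.2 t/yr; τ = 9135 / 2388.2 = 3.825 yr.

3.83 yr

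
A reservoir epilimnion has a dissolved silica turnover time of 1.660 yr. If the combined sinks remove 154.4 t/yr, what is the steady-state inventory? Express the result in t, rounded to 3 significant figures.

τ = M/F ⇒ M = τ × F = 1.660 × 154.4 = 256.3 t.

256 t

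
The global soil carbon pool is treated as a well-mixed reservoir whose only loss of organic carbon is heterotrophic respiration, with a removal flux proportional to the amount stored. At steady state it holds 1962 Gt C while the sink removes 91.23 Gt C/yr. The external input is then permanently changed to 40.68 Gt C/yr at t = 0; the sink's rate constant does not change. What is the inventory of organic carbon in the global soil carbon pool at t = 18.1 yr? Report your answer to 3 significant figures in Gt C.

τ = M₀/F₀ = 1962/91.23 = 21.51 yr; rate constant k = 1/τ.
New steady state M_∞ = F₁/k = F₁·τ = 40.68 × 21.51 = 874.87 Gt C.
M(t) = M_∞ + (M₀ − M_∞)·e^(−t/τ); t/τ = 18.1/21.51 = 0.8416, so e^(−t/τ) = 0.4310.
M(t) = 874.87 + 1087 × 0.4310 = 1343.4 Gt C.

1340 Gt C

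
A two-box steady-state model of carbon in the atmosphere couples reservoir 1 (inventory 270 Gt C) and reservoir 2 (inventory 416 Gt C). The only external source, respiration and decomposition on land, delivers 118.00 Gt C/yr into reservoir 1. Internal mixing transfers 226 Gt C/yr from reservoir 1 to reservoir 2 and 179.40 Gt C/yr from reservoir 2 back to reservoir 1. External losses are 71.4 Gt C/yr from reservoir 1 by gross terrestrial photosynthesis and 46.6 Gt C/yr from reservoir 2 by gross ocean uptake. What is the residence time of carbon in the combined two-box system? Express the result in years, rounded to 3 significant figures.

For the system as a whole, the A↔B exchange is internal and contributes nothing to the throughput; only the external sinks remove mass.
M_total = 270 + 416 = 686.00 Gt C.
ΣF_external_out = 71.4 + 46.6 = 118.00 Gt C/yr.
τ = M_total / ΣF_ext = 686.00 / 118.00 = 5.814 yr.

5.81 yr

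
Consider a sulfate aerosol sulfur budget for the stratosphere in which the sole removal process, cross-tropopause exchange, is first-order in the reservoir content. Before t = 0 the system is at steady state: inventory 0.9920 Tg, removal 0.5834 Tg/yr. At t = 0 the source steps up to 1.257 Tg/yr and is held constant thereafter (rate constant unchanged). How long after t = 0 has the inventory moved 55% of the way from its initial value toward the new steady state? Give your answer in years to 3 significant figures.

1.36 yr

τ = M₀/F₀ = 0.9920/0.5834 = 1.700 yr.
The remaining gap fraction is e^(−t/τ); 55% covered ⇒ e^(−t/τ) = 0.450.
t = −τ ln(0.450) = 1.700 × 0.7985 = 1.358 yr.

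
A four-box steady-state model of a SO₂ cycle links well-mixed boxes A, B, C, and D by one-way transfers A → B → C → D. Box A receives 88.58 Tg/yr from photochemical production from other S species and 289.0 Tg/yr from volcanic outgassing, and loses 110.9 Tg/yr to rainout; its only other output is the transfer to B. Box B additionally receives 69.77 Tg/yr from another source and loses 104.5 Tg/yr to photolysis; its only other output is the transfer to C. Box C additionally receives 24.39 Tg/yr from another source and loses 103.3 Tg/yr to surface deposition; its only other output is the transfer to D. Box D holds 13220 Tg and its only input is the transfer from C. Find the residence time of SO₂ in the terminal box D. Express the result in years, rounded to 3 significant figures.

Box A: F(A→B) = (88.58 + 289.0) − 110.9 = 266.68 Tg/yr.
Box B: F(B→C) = (266.68 + 69.77) − 104.5 = 231.95 Tg/yr.
Box C: F(C→D) = (231.95 + 24.39) − 103.3 = 153.04 Tg/yr.
Box D throughput = its input = 153.04 Tg/yr; τ = 13220 / 153.04 = 86.38 yr.

86.4 yr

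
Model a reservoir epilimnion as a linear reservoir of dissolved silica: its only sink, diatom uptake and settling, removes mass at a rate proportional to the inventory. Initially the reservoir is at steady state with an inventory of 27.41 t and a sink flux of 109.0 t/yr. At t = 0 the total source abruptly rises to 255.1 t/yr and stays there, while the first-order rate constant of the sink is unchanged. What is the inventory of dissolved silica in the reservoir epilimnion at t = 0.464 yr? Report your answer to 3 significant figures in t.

Residence time τ = M₀/F₀ = 0.2515 yr. The eventual steady state is M_∞ = M₀·(F₁/F₀) = 27.41 × 255.1/109.0 = 64.149 t.
The anomaly ΔM(t) = M(t) − M_∞ decays as ΔM₀·e^(−t/τ) with ΔM₀ = 27.41 − 64.149 = −36.74 t.
At t = 0.464 yr, e^(−t/τ) = e^(−1.845) = 0.1580, so ΔM = −5.805 t and M = 64.149 − 5.805 = 58.345 t.

58.3 t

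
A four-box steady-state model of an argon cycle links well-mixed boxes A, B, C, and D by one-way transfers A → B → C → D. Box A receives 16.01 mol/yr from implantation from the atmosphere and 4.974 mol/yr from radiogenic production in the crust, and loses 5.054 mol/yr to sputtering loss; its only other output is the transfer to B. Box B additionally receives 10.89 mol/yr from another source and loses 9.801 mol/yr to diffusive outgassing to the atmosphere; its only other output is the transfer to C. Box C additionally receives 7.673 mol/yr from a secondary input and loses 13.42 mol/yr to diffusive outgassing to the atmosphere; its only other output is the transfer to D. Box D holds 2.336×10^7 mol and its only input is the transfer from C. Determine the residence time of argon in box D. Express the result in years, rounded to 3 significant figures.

Box A: F(A→B) = (16.01 + 4.974) − 5.054 = 15.930 mol/yr.
Box B: F(B→C) = (15.930 + 10.89) − 9.801 = 17.019 mol/yr.
Box C: F(C→D) = (17.019 + 7.673) − 13.42 = 11.272 mol/yr.
Box D throughput = its input = 11.272 mol/yr; τ = 2.336×10^7 / 11.272 = 2.072×10^6 yr.

2.07×10^6 yr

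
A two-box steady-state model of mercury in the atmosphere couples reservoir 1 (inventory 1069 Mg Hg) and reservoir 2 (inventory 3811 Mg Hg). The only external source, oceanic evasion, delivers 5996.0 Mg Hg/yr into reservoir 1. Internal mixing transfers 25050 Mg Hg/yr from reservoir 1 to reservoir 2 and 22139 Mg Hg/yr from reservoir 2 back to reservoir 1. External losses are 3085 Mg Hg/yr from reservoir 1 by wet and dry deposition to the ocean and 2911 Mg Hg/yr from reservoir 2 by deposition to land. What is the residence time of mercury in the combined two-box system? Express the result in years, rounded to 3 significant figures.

Treat the two boxes together as one reservoir: the mixing fluxes between them are internal recycling, so τ = ΣM / Σ(external losses).
M_total = 1069 + 3811 = 4880.0 Mg Hg.
ΣF_external_out = 3085 + 2911 = 5996.0 Mg Hg/yr.
τ = M_total / ΣF_ext = 4880.0 / 5996.0 = 0.8139 yr.

0.814 yr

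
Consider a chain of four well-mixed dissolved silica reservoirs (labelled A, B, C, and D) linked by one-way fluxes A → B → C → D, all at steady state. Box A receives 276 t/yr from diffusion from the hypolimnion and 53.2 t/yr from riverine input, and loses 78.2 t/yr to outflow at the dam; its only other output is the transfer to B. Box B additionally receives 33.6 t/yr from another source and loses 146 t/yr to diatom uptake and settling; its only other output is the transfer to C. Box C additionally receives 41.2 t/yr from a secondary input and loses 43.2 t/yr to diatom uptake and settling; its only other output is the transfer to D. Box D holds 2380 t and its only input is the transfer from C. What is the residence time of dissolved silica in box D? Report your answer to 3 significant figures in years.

Box A: F(A→B) = (276 + 53.2) − 78.2 = 251.00 t/yr.
Box B: F(B→C) = (251.00 + 33.6) − 146 = 138.60 t/yr.
Box C: F(C→D) = (138.60 + 41.2) − 43.2 = 136.60 t/yr.
Box D throughput = its input = 136.60 t/yr; τ = 2380 / 136.60 = 17.42 yr.

17.4 yr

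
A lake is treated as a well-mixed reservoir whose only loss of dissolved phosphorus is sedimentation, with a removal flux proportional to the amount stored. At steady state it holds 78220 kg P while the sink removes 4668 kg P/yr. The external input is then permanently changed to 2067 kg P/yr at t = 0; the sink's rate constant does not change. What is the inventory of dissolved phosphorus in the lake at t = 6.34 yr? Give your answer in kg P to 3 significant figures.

The sink rate constant is k = F₀/M₀ = 4668/78220 = 0.05968 yr⁻¹.
Solving dM/dt = F₁ − kM with M(0) = M₀ gives M(t) = F₁/k + (M₀ − F₁/k)·e^(−kt).
F₁/k = 2067/0.05968 = 34636 kg P; kt = 0.05968 × 6.34 = 0.3784, e^(−kt) = 0.6850.
M(6.34) = 34636 + (78220 − 34636) × 0.6850 = 34636 + 29850 = 64490 kg P.

64500 kg P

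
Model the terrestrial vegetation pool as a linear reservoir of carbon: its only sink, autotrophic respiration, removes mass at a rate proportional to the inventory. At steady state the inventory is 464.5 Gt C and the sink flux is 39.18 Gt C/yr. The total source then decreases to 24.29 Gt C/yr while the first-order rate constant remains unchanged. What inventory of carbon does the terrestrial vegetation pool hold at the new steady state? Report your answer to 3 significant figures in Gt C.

288 Gt C

Rate constant k = F/M = 39.18 / 464.5 = 0.08435 yr⁻¹.
At the new steady state, source = k·M_new ⇒ M_new = 24.29 / 0.08435 = 288.0 Gt C.
(Equivalently M_new = M × F_new/F_old = 464.5 × 24.29/39.18.)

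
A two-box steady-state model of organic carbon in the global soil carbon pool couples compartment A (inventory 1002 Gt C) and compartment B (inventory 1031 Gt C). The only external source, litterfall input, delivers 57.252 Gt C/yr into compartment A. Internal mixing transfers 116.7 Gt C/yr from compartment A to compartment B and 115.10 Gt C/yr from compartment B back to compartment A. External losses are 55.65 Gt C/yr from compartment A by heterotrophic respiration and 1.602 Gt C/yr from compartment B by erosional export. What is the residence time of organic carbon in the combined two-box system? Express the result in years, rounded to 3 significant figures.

For the system as a whole, the A↔B exchange is internal and contributes nothing to the throughput; only the external sinks remove mass.
M_total = 1002 + 1031 = 2033.0 Gt C.
ΣF_external_out = 55.65 + 1.602 = 57.252 Gt C/yr.
τ = M_total / ΣF_ext = 2033.0 / 57.252 = 35.51 yr.

35.5 yr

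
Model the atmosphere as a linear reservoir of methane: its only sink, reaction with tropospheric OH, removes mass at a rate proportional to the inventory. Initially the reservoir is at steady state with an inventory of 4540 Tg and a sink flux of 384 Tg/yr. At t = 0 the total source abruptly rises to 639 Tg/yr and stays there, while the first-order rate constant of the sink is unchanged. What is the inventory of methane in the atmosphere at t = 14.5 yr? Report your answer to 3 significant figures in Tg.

Residence time τ = M₀/F₀ = 11.82 yr. The eventual steady state is M_∞ = M₀·(F₁/F₀) = 4540 × 639/384 = 7554.8 Tg.
The anomaly ΔM(t) = M(t) − M_∞ decays as ΔM₀·e^(−t/τ) with ΔM₀ = 4540 − 7554.8 = −3015 Tg.
At t = 14.5 yr, e^(−t/τ) = e^(−1.226) = 0.2933, so ΔM = −884.4 Tg and M = 7554.8 − 884.4 = 6670.5 Tg.

6670 Tg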